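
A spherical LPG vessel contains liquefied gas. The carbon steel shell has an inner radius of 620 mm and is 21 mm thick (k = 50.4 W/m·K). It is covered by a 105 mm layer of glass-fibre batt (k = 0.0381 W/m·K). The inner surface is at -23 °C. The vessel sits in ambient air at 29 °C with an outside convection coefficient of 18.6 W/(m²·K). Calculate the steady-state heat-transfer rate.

Spherical conduction: R = (1/r_in − 1/r_out)/(4πk) per layer; series-sum.
R_carbon steel shell = (1/0.62 − 1/0.641)/(4π×50.4) = 8.343×10^-5 K/W
R_glass-fibre batt = (1/0.641 − 1/0.746)/(4π×0.0381) = 0.4586 K/W
R_outer film = 1/(h·4πr_o²) = 1/(18.6×4π×0.746²) = 0.007688 K/W
R_total = 0.4664 K/W
Q = ΔT/R_total = 52/0.4664

Q ≈ 111 W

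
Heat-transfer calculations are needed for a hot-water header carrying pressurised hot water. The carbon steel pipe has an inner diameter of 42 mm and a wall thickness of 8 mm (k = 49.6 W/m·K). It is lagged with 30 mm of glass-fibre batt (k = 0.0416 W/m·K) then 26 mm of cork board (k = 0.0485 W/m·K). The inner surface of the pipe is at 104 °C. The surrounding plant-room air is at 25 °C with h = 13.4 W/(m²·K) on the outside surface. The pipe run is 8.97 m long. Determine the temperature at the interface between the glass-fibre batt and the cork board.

Cylindrical conduction, so R = ln(r₂/r₁)/(2πkL) per layer, in series:
R_carbon steel pipe wall = ln(29/21)/(2π×49.6×8.97) = 1.155×10^-4 K/W
R_glass-fibre batt = ln(59/29)/(2π×0.0416×8.97) = 0.3029 K/W
R_cork board = ln(85/59)/(2π×0.0485×8.97) = 0.1336 K/W
R_outer film = 1/(h_o·2πr_oL) = 1/(13.4×2π×0.085×8.97) = 0.01558 K/W
R_total = 0.4522 K/W
Q = ΔT/R_total = 79/0.4522
Q = 175 W
T_interface = T_inner − Q·ΣR(inner→interface) = 104 − 175×0.303

T ≈ 51.1 °C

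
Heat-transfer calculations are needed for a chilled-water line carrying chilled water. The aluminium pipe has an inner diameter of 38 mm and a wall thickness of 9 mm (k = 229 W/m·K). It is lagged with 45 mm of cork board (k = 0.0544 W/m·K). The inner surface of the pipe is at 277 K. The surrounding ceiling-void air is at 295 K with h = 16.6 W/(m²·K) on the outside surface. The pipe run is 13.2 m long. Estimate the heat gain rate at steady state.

Radial resistances (cylindrical: R_cond = ln(r_o/r_i)/(2πkL), R_conv = 1/(h·2πrL)):
R_aluminium pipe wall = ln(28/19)/(2π×229×13.2) = 2.042×10^-5 K/W
R_cork board = ln(73/28)/(2π×0.0544×13.2) = 0.2124 K/W
R_outer film = 1/(h_o·2πr_oL) = 1/(16.6×2π×0.073×13.2) = 0.00995 K/W
R_total = 0.2224 K/W
Q = ΔT/R_total = 18/0.2224

Q ≈ 81 W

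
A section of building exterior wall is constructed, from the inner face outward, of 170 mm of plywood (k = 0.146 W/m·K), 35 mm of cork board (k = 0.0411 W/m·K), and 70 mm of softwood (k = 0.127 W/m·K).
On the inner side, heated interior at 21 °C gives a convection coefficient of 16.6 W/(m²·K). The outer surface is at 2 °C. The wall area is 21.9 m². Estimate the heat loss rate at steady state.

Using the resistance-network approach (series):
R_inner film = 1/(h_i·A) = 1/(16.6×21.9) = 0.002751 K/W
R_plywood = L/(kA) = 0.17/(0.146×21.9) = 0.05317 K/W
R_cork board = L/(kA) = 0.035/(0.0411×21.9) = 0.03889 K/W
R_softwood = L/(kA) = 0.07/(0.127×21.9) = 0.02517 K/W
R_total = 0.12 K/W
Q = ΔT / R_total = 19 / 0.12

Q ≈ 158 W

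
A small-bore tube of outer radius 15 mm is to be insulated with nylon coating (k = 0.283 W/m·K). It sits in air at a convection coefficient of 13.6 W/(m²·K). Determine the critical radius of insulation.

For a cylinder r_cr = k/h = 0.283/13.6
r_cr = 20.8 mm; since the bare radius (15 mm) is below r_cr, adding a thin layer of insulation will *increase* heat loss.

r_cr ≈ 20.8 mm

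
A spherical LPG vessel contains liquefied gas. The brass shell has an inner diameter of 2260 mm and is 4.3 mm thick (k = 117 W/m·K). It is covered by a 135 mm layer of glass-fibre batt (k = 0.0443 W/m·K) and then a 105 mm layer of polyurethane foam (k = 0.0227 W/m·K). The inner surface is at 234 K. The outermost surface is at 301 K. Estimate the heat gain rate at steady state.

Each spherical layer contributes R = (1/r_i − 1/r_o)/(4πk):
R_brass shell = (1/1.13 − 1/1.1343)/(4π×117) = 2.282×10^-6 K/W
R_glass-fibre batt = (1/1.1343 − 1/1.2693)/(4π×0.0443) = 0.1684 K/W
R_polyurethane foam = (1/1.2693 − 1/1.3743)/(4π×0.0227) = 0.211 K/W
R_total = 0.3794 K/W
Q = ΔT/R_total = 67/0.3794

Q ≈ 177 W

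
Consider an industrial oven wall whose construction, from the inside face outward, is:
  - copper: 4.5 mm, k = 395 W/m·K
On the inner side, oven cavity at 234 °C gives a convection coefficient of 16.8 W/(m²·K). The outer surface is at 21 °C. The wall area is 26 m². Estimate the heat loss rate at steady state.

Treating each layer as a thermal resistance in series:
R_inner film = 1/(h_i·A) = 1/(16.8×26) = 0.002289 K/W
R_copper = L/(kA) = 0.0045/(395×26) = 4.382×10^-7 K/W
R_total = 0.00229 K/W
Q = ΔT / R_total = 213 / 0.00229

Q ≈ 93000 W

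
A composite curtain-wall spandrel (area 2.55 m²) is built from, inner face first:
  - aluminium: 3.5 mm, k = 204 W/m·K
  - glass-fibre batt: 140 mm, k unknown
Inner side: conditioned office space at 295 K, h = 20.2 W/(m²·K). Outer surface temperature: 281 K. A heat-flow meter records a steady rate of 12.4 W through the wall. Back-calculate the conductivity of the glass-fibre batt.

k ≈ 0.0495 W/(m·K)

Model the wall as resistances in series:
R_inner film = 1/(h_i·A) = 1/(20.2×2.55) = 0.01941 K/W
R_aluminium = L/(kA) = 0.0035/(204×2.55) = 6.728×10^-6 K/W
Sum of known resistances R_other = 0.01942 K/W
Total R = ΔT/Q = 14/12.4 = 1.129 K/W
R_glass-fibre batt = R_total − R_other = 1.11 K/W
k = L/(R·A) = 0.14/(1.11×2.55)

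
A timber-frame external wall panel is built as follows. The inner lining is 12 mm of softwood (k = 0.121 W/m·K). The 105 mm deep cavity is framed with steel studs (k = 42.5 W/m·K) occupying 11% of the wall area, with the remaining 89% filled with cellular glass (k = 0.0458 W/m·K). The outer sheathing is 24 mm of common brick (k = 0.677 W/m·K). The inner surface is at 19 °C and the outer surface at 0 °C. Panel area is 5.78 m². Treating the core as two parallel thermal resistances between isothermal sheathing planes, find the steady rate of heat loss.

Q ≈ 700 W

Sheathing layers in series; stud and cavity paths in parallel between them.
R_inner = 0.012/(0.121×5.78) = 0.01716 K/W
R_stud  = 0.105/(42.5×0.11×5.78) = 0.003886 K/W
R_cav   = 0.105/(0.0458×0.89×5.78) = 0.4457 K/W
1/R_core = 1/R_stud + 1/R_cav → R_core = 0.003852 K/W
R_outer = 0.024/(0.677×5.78) = 0.006133 K/W
R_total = 0.02714 K/W
Q = ΔT/R_total = 19/0.02714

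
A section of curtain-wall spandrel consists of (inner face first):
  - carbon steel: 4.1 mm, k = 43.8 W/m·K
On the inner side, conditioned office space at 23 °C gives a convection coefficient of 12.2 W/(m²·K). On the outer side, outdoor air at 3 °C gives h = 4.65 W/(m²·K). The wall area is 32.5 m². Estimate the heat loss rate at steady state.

Thermal resistances in series:
R_inner film = 1/(h_i·A) = 1/(12.2×32.5) = 0.002522 K/W
R_carbon steel = L/(kA) = 0.0041/(43.8×32.5) = 2.88×10^-6 K/W
R_outer film = 1/(h_o·A) = 1/(4.65×32.5) = 0.006617 K/W
R_total = 0.009142 K/W
Q = ΔT / R_total = 20 / 0.009142

Q ≈ 2190 W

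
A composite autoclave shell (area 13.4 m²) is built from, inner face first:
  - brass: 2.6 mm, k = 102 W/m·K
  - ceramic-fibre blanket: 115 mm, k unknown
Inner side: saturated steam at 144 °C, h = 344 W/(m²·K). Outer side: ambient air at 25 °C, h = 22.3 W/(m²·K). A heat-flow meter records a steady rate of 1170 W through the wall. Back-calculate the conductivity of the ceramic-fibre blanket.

Using the resistance-network approach (series):
R_inner film = 1/(h_i·A) = 1/(344×13.4) = 2.169×10^-4 K/W
R_brass = L/(kA) = 0.0026/(102×13.4) = 1.902×10^-6 K/W
R_outer film = 1/(h_o·A) = 1/(22.3×13.4) = 0.003346 K/W
Sum of known resistances R_other = 0.003565 K/W
Total R = ΔT/Q = 119/1170 = 0.1017 K/W
R_ceramic-fibre blanket = R_total − R_other = 0.09814 K/W
k = L/(R·A) = 0.115/(0.09814×13.4)

k ≈ 0.0874 W/(m·K)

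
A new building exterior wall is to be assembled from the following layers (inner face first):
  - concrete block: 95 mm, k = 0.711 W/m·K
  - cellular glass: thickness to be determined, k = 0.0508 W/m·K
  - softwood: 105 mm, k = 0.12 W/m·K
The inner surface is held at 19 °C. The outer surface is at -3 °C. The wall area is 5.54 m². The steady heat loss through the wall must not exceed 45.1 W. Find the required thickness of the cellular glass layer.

L ≈ 86 mm

Series thermal resistances:
R_concrete block = L/(kA) = 0.095/(0.711×5.54) = 0.02412 K/W
R_softwood = L/(kA) = 0.105/(0.12×5.54) = 0.1579 K/W
Sum of the known resistances R_other = 0.1821 K/W
Required total resistance R_tot = ΔT/Q_allow = 22/45.1 = 0.4878 K/W
R_cellular glass = R_tot − R_other = 0.3057 K/W
L = R·k·A = 0.3057×0.0508×5.54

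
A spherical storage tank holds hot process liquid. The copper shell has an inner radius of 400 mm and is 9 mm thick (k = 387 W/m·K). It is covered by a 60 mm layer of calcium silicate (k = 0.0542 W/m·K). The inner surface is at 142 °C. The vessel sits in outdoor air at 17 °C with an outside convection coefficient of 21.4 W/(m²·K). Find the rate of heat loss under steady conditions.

Q ≈ 263 W

Spherical conduction: R = (1/r_in − 1/r_out)/(4πk) per layer; series-sum.
R_copper shell = (1/0.4 − 1/0.409)/(4π×387) = 1.131×10^-5 K/W
R_calcium silicate = (1/0.409 − 1/0.469)/(4π×0.0542) = 0.4592 K/W
R_outer film = 1/(h·4πr_o²) = 1/(21.4×4π×0.469²) = 0.01691 K/W
R_total = 0.4762 K/W
Q = ΔT/R_total = 125/0.4762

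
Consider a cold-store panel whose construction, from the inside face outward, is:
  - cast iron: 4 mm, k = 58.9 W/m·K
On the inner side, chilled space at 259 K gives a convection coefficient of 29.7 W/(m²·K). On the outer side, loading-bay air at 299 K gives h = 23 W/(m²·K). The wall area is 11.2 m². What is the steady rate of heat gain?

Q ≈ 5800 W

Series thermal resistances:
R_inner film = 1/(h_i·A) = 1/(29.7×11.2) = 0.003006 K/W
R_cast iron = L/(kA) = 0.004/(58.9×11.2) = 6.064×10^-6 K/W
R_outer film = 1/(h_o·A) = 1/(23×11.2) = 0.003882 K/W
R_total = 0.006894 K/W
Q = ΔT / R_total = 40 / 0.006894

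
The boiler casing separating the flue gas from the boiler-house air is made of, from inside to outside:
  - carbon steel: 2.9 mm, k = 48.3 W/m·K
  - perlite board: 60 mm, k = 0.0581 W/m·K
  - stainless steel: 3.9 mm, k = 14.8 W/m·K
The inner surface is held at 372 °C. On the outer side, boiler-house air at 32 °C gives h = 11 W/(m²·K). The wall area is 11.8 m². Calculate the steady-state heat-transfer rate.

Q ≈ 3570 W

Series thermal resistances:
R_carbon steel = L/(kA) = 0.0029/(48.3×11.8) = 5.088×10^-6 K/W
R_perlite board = L/(kA) = 0.06/(0.0581×11.8) = 0.08752 K/W
R_stainless steel = L/(kA) = 0.0039/(14.8×11.8) = 2.233×10^-5 K/W
R_outer film = 1/(h_o·A) = 1/(11×11.8) = 0.007704 K/W
R_total = 0.09525 K/W
Q = ΔT / R_total = 340 / 0.09525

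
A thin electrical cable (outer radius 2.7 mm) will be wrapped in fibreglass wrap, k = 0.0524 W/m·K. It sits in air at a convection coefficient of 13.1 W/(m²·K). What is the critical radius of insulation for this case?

For a cylinder r_cr = k/h = 0.0524/13.1
r_cr = 4 mm; since the bare radius (2.7 mm) is below r_cr, adding a thin layer of insulation will *increase* heat loss.

r_cr ≈ 4 mm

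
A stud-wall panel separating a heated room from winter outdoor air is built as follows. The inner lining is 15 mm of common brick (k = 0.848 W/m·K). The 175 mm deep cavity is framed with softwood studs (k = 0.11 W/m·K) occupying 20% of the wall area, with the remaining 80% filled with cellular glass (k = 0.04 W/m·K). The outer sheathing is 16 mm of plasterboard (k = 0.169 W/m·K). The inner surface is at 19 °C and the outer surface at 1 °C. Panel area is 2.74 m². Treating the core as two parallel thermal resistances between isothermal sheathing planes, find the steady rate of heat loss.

Q ≈ 14.7 W

Sheathing layers in series; stud and cavity paths in parallel between them.
R_inner = 0.015/(0.848×2.74) = 0.006456 K/W
R_stud  = 0.175/(0.11×0.2×2.74) = 2.903 K/W
R_cav   = 0.175/(0.04×0.8×2.74) = 1.996 K/W
1/R_core = 1/R_stud + 1/R_cav → R_core = 1.183 K/W
R_outer = 0.016/(0.169×2.74) = 0.03455 K/W
R_total = 1.224 K/W
Q = ΔT/R_total = 18/1.224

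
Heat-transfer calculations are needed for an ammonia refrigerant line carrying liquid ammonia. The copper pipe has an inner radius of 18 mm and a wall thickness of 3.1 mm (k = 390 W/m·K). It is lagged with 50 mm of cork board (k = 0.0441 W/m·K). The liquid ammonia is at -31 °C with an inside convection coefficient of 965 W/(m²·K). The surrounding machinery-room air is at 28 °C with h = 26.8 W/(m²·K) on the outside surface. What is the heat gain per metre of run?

q′ ≈ 13.2 W/m

Treating each annulus and film as a series resistance:
R_inner film = 1/(h_i·2πr₁L) = 1/(965×2π×0.018×1) = 0.009163 K/W
R_copper pipe wall = ln(21.1/18)/(2π×390×1) = 6.485×10^-5 K/W
R_cork board = ln(71.1/21.1)/(2π×0.0441×1) = 4.384 K/W
R_outer film = 1/(h_o·2πr_oL) = 1/(26.8×2π×0.0711×1) = 0.08352 K/W
R_total = 4.477 K/W
Q = ΔT/R_total = 59/4.477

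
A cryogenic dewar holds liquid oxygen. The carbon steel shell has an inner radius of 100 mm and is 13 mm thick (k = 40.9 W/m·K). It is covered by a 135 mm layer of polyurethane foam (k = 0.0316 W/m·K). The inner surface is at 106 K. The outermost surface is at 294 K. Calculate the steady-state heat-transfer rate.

Q ≈ 15.5 W

Spherical conduction: R = (1/r_in − 1/r_out)/(4πk) per layer; series-sum.
R_carbon steel shell = (1/0.1 − 1/0.113)/(4π×40.9) = 0.002238 K/W
R_polyurethane foam = (1/0.113 − 1/0.248)/(4π×0.0316) = 12.13 K/W
R_total = 12.13 K/W
Q = ΔT/R_total = 188/12.13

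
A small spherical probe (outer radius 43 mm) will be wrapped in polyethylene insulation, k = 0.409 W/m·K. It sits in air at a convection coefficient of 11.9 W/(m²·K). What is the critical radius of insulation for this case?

For a sphere r_cr = 2k/h = 2×0.409/11.9
r_cr = 68.7 mm; since the bare radius (43 mm) is below r_cr, adding a thin layer of insulation will *increase* heat loss.

r_cr ≈ 68.7 mm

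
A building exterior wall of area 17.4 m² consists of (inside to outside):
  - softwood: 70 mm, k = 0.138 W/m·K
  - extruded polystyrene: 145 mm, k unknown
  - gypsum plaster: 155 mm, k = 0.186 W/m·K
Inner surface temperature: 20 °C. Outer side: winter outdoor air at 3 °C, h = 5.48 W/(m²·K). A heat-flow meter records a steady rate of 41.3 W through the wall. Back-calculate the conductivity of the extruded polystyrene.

Treating each layer as a thermal resistance in series:
R_softwood = L/(kA) = 0.07/(0.138×17.4) = 0.02915 K/W
R_gypsum plaster = L/(kA) = 0.155/(0.186×17.4) = 0.04789 K/W
R_outer film = 1/(h_o·A) = 1/(5.48×17.4) = 0.01049 K/W
Sum of known resistances R_other = 0.08753 K/W
Total R = ΔT/Q = 17/41.3 = 0.4116 K/W
R_extruded polystyrene = R_total − R_other = 0.3241 K/W
k = L/(R·A) = 0.145/(0.3241×17.4)

k ≈ 0.0257 W/(m·K)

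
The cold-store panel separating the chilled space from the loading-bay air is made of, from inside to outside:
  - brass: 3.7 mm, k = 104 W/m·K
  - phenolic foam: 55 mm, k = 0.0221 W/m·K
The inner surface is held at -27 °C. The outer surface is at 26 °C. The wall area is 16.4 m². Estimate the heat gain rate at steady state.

Q ≈ 349 W

Series thermal resistances:
R_brass = L/(kA) = 0.0037/(104×16.4) = 2.169×10^-6 K/W
R_phenolic foam = L/(kA) = 0.055/(0.0221×16.4) = 0.1517 K/W
R_total = 0.1518 K/W
Q = ΔT / R_total = 53 / 0.1518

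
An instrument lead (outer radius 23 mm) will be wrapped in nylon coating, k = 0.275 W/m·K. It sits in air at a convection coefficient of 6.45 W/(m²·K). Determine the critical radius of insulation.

For a cylinder r_cr = k/h = 0.275/6.45
r_cr = 42.6 mm; since the bare radius (23 mm) is below r_cr, adding a thin layer of insulation will *increase* heat loss.

r_cr ≈ 42.6 mm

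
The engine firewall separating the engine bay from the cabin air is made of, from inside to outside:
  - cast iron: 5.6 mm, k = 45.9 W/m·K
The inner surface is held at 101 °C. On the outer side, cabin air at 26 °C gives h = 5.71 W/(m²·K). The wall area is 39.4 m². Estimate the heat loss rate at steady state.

Q ≈ 16900 W

Treating each layer as a thermal resistance in series:
R_cast iron = L/(kA) = 0.0056/(45.9×39.4) = 3.097×10^-6 K/W
R_outer film = 1/(h_o·A) = 1/(5.71×39.4) = 0.004445 K/W
R_total = 0.004448 K/W
Q = ΔT / R_total = 75 / 0.004448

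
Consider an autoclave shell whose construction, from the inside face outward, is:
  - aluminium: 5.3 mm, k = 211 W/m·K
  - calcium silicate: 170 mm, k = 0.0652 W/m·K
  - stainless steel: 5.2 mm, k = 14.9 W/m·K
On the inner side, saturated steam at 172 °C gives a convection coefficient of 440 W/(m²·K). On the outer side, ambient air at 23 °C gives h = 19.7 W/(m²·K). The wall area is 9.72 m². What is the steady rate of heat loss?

Q ≈ 544 W

Treating each layer as a thermal resistance in series:
R_inner film = 1/(h_i·A) = 1/(440×9.72) = 2.338×10^-4 K/W
R_aluminium = L/(kA) = 0.0053/(211×9.72) = 2.584×10^-6 K/W
R_calcium silicate = L/(kA) = 0.17/(0.0652×9.72) = 0.2682 K/W
R_stainless steel = L/(kA) = 0.0052/(14.9×9.72) = 3.59×10^-5 K/W
R_outer film = 1/(h_o·A) = 1/(19.7×9.72) = 0.005222 K/W
R_total = 0.2737 K/W
Q = ΔT / R_total = 149 / 0.2737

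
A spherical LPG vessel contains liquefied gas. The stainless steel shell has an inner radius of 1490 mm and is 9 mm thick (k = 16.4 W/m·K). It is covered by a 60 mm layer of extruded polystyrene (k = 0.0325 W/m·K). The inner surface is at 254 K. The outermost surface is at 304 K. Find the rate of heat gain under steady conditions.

Q ≈ 795 W

Each spherical layer contributes R = (1/r_i − 1/r_o)/(4πk):
R_stainless steel shell = (1/1.49 − 1/1.499)/(4π×16.4) = 1.955×10^-5 K/W
R_extruded polystyrene = (1/1.499 − 1/1.559)/(4π×0.0325) = 0.06287 K/W
R_total = 0.06288 K/W
Q = ΔT/R_total = 50/0.06288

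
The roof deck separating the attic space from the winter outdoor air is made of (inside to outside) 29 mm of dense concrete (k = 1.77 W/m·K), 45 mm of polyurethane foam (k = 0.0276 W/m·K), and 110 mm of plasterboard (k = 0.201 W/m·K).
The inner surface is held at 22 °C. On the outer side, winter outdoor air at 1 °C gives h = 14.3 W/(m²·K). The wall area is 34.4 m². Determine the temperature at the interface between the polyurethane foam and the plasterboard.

T ≈ 6.72 °C

Treating each layer as a thermal resistance in series:
R_dense concrete = L/(kA) = 0.029/(1.77×34.4) = 4.763×10^-4 K/W
R_polyurethane foam = L/(kA) = 0.045/(0.0276×34.4) = 0.0474 K/W
R_plasterboard = L/(kA) = 0.11/(0.201×34.4) = 0.01591 K/W
R_outer film = 1/(h_o·A) = 1/(14.3×34.4) = 0.002033 K/W
R_total = 0.06581 K/W;  Q = ΔT/R_total = 21/0.06581 = 319.1 W
T_interface = T_inner − Q·ΣR(inner→interface) = 22 − 319×0.04787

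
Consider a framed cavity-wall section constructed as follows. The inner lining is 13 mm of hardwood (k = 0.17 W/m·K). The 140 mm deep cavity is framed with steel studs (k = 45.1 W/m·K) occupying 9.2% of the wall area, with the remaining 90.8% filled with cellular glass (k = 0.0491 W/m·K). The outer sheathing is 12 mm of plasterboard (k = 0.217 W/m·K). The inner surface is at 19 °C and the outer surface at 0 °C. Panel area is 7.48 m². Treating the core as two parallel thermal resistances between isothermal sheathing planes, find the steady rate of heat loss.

Sheathing layers in series; stud and cavity paths in parallel between them.
R_inner = 0.013/(0.17×7.48) = 0.01022 K/W
R_stud  = 0.14/(45.1×0.092×7.48) = 0.004511 K/W
R_cav   = 0.14/(0.0491×0.908×7.48) = 0.4198 K/W
1/R_core = 1/R_stud + 1/R_cav → R_core = 0.004463 K/W
R_outer = 0.012/(0.217×7.48) = 0.007393 K/W
R_total = 0.02208 K/W
Q = ΔT/R_total = 19/0.02208

Q ≈ 861 W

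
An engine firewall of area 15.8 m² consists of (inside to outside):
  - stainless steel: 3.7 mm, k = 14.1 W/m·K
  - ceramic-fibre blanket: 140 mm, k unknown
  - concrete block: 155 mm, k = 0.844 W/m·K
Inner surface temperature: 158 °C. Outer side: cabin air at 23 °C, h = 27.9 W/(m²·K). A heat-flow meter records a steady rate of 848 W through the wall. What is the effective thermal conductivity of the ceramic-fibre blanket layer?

k ≈ 0.061 W/(m·K)

Series thermal resistances:
R_stainless steel = L/(kA) = 0.0037/(14.1×15.8) = 1.661×10^-5 K/W
R_concrete block = L/(kA) = 0.155/(0.844×15.8) = 0.01162 K/W
R_outer film = 1/(h_o·A) = 1/(27.9×15.8) = 0.002268 K/W
Sum of known resistances R_other = 0.01391 K/W
Total R = ΔT/Q = 135/848 = 0.1592 K/W
R_ceramic-fibre blanket = R_total − R_other = 0.1453 K/W
k = L/(R·A) = 0.14/(0.1453×15.8)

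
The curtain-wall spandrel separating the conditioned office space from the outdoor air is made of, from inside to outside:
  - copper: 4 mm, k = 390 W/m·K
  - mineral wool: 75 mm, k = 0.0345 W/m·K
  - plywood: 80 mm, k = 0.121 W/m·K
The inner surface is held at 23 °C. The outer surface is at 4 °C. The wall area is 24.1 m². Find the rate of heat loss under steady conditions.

Treating each layer as a thermal resistance in series:
R_copper = L/(kA) = 0.004/(390×24.1) = 4.256×10^-7 K/W
R_mineral wool = L/(kA) = 0.075/(0.0345×24.1) = 0.0902 K/W
R_plywood = L/(kA) = 0.08/(0.121×24.1) = 0.02743 K/W
R_total = 0.1176 K/W
Q = ΔT / R_total = 19 / 0.1176

Q ≈ 162 W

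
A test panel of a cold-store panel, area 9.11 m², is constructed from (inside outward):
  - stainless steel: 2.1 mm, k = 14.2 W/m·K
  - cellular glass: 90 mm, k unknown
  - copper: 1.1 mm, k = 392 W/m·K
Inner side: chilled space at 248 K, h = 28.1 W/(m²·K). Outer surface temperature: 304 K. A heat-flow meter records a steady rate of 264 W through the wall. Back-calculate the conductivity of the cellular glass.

k ≈ 0.0475 W/(m·K)

Using the resistance-network approach (series):
R_inner film = 1/(h_i·A) = 1/(28.1×9.11) = 0.003906 K/W
R_stainless steel = L/(kA) = 0.0021/(14.2×9.11) = 1.623×10^-5 K/W
R_copper = L/(kA) = 0.0011/(392×9.11) = 3.08×10^-7 K/W
Sum of known resistances R_other = 0.003923 K/W
Total R = ΔT/Q = 56/264 = 0.2121 K/W
R_cellular glass = R_total − R_other = 0.2082 K/W
k = L/(R·A) = 0.09/(0.2082×9.11)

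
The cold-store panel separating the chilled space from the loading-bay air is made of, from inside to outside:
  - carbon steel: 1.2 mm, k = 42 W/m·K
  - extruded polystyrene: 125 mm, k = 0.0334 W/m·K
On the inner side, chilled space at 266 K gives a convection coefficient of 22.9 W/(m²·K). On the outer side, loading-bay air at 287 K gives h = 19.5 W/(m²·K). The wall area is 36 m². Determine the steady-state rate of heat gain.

Treating each layer as a thermal resistance in series:
R_inner film = 1/(h_i·A) = 1/(22.9×36) = 0.001213 K/W
R_carbon steel = L/(kA) = 0.0012/(42×36) = 7.937×10^-7 K/W
R_extruded polystyrene = L/(kA) = 0.125/(0.0334×36) = 0.104 K/W
R_outer film = 1/(h_o·A) = 1/(19.5×36) = 0.001425 K/W
R_total = 0.1066 K/W
Q = ΔT / R_total = 21 / 0.1066

Q ≈ 197 W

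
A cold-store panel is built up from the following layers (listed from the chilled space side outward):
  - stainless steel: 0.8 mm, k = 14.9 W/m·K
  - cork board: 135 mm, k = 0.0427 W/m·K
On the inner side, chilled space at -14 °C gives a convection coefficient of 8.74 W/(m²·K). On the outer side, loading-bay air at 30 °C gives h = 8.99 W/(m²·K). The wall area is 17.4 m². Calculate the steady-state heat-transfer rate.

Thermal resistances in series:
R_inner film = 1/(h_i·A) = 1/(8.74×17.4) = 0.006576 K/W
R_stainless steel = L/(kA) = 0.0008/(14.9×17.4) = 3.086×10^-6 K/W
R_cork board = L/(kA) = 0.135/(0.0427×17.4) = 0.1817 K/W
R_outer film = 1/(h_o·A) = 1/(8.99×17.4) = 0.006393 K/W
R_total = 0.1947 K/W
Q = ΔT / R_total = 44 / 0.1947

Q ≈ 226 W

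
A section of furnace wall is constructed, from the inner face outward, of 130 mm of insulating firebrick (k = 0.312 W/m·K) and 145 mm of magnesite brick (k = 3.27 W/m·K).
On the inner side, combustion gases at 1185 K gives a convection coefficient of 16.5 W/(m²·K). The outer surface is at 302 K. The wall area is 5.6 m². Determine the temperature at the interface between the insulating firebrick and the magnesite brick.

Treating each layer as a thermal resistance in series:
R_inner film = 1/(h_i·A) = 1/(16.5×5.6) = 0.01082 K/W
R_insulating firebrick = L/(kA) = 0.13/(0.312×5.6) = 0.0744 K/W
R_magnesite brick = L/(kA) = 0.145/(3.27×5.6) = 0.007918 K/W
R_total = 0.09315 K/W;  Q = ΔT/R_total = 883/0.09315 = 9480 W
T_interface = T_inner − Q·ΣR(inner→interface) = 1185 − 9480×0.08523

T ≈ 377 K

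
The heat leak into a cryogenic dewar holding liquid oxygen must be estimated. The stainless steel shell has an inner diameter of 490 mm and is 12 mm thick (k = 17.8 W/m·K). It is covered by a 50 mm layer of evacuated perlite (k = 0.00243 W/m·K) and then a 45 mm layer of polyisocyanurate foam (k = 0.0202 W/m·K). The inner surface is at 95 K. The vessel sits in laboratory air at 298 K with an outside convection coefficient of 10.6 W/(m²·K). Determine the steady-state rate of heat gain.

For a spherical shell R = (1/r₁ − 1/r₂)/(4πk); film R = 1/(h·4πr²). In series:
R_stainless steel shell = (1/0.245 − 1/0.257)/(4π×17.8) = 8.52×10^-4 K/W
R_evacuated perlite = (1/0.257 − 1/0.307)/(4π×0.00243) = 20.75 K/W
R_polyisocyanurate foam = (1/0.307 − 1/0.352)/(4π×0.0202) = 1.64 K/W
R_outer film = 1/(h·4πr_o²) = 1/(10.6×4π×0.352²) = 0.06059 K/W
R_total = 22.45 K/W
Q = ΔT/R_total = 203/22.45

Q ≈ 9.04 W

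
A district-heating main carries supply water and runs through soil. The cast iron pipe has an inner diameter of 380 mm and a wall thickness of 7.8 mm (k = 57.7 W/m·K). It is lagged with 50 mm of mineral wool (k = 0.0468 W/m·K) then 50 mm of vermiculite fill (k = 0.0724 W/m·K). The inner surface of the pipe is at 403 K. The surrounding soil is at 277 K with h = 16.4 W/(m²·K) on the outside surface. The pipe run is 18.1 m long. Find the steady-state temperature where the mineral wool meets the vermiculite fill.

T ≈ 323 K

Treating each annulus and film as a series resistance:
R_cast iron pipe wall = ln(197.8/190)/(2π×57.7×18.1) = 6.131×10^-6 K/W
R_mineral wool = ln(247.8/197.8)/(2π×0.0468×18.1) = 0.04234 K/W
R_vermiculite fill = ln(297.8/247.8)/(2π×0.0724×18.1) = 0.02232 K/W
R_outer film = 1/(h_o·2πr_oL) = 1/(16.4×2π×0.2978×18.1) = 0.0018 K/W
R_total = 0.06647 K/W
Q = ΔT/R_total = 126/0.06647
Q = 1900 W
T_interface = T_inner − Q·ΣR(inner→interface) = 403 − 1900×0.04235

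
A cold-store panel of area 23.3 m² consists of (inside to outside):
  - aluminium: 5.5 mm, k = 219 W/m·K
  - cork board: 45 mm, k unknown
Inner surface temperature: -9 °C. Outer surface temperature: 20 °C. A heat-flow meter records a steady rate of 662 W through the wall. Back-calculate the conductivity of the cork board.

Thermal resistances in series:
R_aluminium = L/(kA) = 0.0055/(219×23.3) = 1.078×10^-6 K/W
Sum of known resistances R_other = 1.078×10^-6 K/W
Total R = ΔT/Q = 29/662 = 0.04381 K/W
R_cork board = R_total − R_other = 0.04381 K/W
k = L/(R·A) = 0.045/(0.04381×23.3)

k ≈ 0.0441 W/(m·K)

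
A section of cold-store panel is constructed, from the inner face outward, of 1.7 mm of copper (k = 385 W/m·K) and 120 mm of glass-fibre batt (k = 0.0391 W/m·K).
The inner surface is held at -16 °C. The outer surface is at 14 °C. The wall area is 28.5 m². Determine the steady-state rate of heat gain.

Model the wall as resistances in series:
R_copper = L/(kA) = 0.0017/(385×28.5) = 1.549×10^-7 K/W
R_glass-fibre batt = L/(kA) = 0.12/(0.0391×28.5) = 0.1077 K/W
R_total = 0.1077 K/W
Q = ΔT / R_total = 30 / 0.1077

Q ≈ 279 W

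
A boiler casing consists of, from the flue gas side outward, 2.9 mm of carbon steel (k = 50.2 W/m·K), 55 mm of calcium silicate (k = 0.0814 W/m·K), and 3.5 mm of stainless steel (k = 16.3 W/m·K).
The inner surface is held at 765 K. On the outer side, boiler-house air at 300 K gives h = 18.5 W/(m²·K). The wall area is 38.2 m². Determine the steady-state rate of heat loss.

Q ≈ 24300 W

Model the wall as resistances in series:
R_carbon steel = L/(kA) = 0.0029/(50.2×38.2) = 1.512×10^-6 K/W
R_calcium silicate = L/(kA) = 0.055/(0.0814×38.2) = 0.01769 K/W
R_stainless steel = L/(kA) = 0.0035/(16.3×38.2) = 5.621×10^-6 K/W
R_outer film = 1/(h_o·A) = 1/(18.5×38.2) = 0.001415 K/W
R_total = 0.01911 K/W
Q = ΔT / R_total = 465 / 0.01911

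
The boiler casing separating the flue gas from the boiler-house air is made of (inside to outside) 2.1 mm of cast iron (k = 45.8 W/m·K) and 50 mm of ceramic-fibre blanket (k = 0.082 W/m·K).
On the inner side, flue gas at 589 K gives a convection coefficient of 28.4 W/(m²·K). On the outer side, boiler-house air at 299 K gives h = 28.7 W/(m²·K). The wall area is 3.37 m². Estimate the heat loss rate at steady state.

Q ≈ 1440 W

Model the wall as resistances in series:
R_inner film = 1/(h_i·A) = 1/(28.4×3.37) = 0.01045 K/W
R_cast iron = L/(kA) = 0.0021/(45.8×3.37) = 1.361×10^-5 K/W
R_ceramic-fibre blanket = L/(kA) = 0.05/(0.082×3.37) = 0.1809 K/W
R_outer film = 1/(h_o·A) = 1/(28.7×3.37) = 0.01034 K/W
R_total = 0.2017 K/W
Q = ΔT / R_total = 290 / 0.2017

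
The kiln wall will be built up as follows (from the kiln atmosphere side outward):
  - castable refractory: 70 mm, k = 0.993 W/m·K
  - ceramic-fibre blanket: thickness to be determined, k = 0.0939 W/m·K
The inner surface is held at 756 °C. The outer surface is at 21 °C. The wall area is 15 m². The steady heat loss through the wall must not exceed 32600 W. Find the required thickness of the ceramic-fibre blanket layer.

L ≈ 25.1 mm

Using the resistance-network approach (series):
R_castable refractory = L/(kA) = 0.07/(0.993×15) = 0.0047 K/W
Sum of the known resistances R_other = 0.0047 K/W
Required total resistance R_tot = ΔT/Q_allow = 735/32600 = 0.02255 K/W
R_ceramic-fibre blanket = R_tot − R_other = 0.01785 K/W
L = R·k·A = 0.01785×0.0939×15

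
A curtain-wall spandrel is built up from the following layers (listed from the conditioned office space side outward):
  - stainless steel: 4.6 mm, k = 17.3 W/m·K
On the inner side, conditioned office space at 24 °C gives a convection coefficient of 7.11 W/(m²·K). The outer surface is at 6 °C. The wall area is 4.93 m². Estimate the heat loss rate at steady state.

Model the wall as resistances in series:
R_inner film = 1/(h_i·A) = 1/(7.11×4.93) = 0.02853 K/W
R_stainless steel = L/(kA) = 0.0046/(17.3×4.93) = 5.393×10^-5 K/W
R_total = 0.02858 K/W
Q = ΔT / R_total = 18 / 0.02858

Q ≈ 630 W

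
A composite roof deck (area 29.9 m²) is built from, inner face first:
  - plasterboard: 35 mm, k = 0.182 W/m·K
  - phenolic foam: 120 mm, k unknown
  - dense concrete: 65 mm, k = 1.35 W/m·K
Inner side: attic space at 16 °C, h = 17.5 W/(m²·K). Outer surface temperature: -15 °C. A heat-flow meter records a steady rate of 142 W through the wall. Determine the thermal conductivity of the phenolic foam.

Treating each layer as a thermal resistance in series:
R_inner film = 1/(h_i·A) = 1/(17.5×29.9) = 0.001911 K/W
R_plasterboard = L/(kA) = 0.035/(0.182×29.9) = 0.006432 K/W
R_dense concrete = L/(kA) = 0.065/(1.35×29.9) = 0.00161 K/W
Sum of known resistances R_other = 0.009953 K/W
Total R = ΔT/Q = 31/142 = 0.2183 K/W
R_phenolic foam = R_total − R_other = 0.2084 K/W
k = L/(R·A) = 0.12/(0.2084×29.9)

k ≈ 0.0193 W/(m·K)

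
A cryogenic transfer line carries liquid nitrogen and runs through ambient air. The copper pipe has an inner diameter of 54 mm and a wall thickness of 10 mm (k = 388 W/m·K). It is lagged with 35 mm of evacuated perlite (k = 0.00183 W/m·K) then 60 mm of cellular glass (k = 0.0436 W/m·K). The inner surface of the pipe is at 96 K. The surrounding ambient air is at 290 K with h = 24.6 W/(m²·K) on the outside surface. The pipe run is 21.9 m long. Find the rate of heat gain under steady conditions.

Q ≈ 70.6 W

Treating each annulus and film as a series resistance:
R_copper pipe wall = ln(37/27)/(2π×388×21.9) = 5.902×10^-6 K/W
R_evacuated perlite = ln(72/37)/(2π×0.00183×21.9) = 2.644 K/W
R_cellular glass = ln(132/72)/(2π×0.0436×21.9) = 0.101 K/W
R_outer film = 1/(h_o·2πr_oL) = 1/(24.6×2π×0.132×21.9) = 0.002238 K/W
R_total = 2.747 K/W
Q = ΔT/R_total = 194/2.747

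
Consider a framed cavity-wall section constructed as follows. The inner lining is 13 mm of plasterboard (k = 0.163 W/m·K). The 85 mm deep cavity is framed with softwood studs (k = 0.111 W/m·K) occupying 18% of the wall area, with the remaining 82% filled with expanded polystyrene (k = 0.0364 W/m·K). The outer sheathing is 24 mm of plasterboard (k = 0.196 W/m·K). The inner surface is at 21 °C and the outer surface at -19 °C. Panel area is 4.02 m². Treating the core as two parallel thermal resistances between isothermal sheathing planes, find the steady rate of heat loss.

Q ≈ 84.3 W

Sheathing layers in series; stud and cavity paths in parallel between them.
R_inner = 0.013/(0.163×4.02) = 0.01984 K/W
R_stud  = 0.085/(0.111×0.18×4.02) = 1.058 K/W
R_cav   = 0.085/(0.0364×0.82×4.02) = 0.7084 K/W
1/R_core = 1/R_stud + 1/R_cav → R_core = 0.4243 K/W
R_outer = 0.024/(0.196×4.02) = 0.03046 K/W
R_total = 0.4746 K/W
Q = ΔT/R_total = 40/0.4746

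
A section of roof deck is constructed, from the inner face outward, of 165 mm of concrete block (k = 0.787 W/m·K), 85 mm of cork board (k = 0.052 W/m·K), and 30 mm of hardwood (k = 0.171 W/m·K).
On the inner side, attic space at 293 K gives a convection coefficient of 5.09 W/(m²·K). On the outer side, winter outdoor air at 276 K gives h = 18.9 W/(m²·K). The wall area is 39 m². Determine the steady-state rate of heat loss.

Q ≈ 292 W

Series thermal resistances:
R_inner film = 1/(h_i·A) = 1/(5.09×39) = 0.005038 K/W
R_concrete block = L/(kA) = 0.165/(0.787×39) = 0.005376 K/W
R_cork board = L/(kA) = 0.085/(0.052×39) = 0.04191 K/W
R_hardwood = L/(kA) = 0.03/(0.171×39) = 0.004498 K/W
R_outer film = 1/(h_o·A) = 1/(18.9×39) = 0.001357 K/W
R_total = 0.05818 K/W
Q = ΔT / R_total = 17 / 0.05818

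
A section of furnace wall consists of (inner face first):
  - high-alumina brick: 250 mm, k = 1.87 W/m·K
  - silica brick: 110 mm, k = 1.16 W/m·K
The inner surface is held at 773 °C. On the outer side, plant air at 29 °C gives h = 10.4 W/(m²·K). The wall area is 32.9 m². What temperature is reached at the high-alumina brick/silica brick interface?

T ≈ 467 °C

Series thermal resistances:
R_high-alumina brick = L/(kA) = 0.25/(1.87×32.9) = 0.004064 K/W
R_silica brick = L/(kA) = 0.11/(1.16×32.9) = 0.002882 K/W
R_outer film = 1/(h_o·A) = 1/(10.4×32.9) = 0.002923 K/W
R_total = 0.009868 K/W;  Q = ΔT/R_total = 744/0.009868 = 75390 W
T_interface = T_inner − Q·ΣR(inner→interface) = 773 − 75400×0.004064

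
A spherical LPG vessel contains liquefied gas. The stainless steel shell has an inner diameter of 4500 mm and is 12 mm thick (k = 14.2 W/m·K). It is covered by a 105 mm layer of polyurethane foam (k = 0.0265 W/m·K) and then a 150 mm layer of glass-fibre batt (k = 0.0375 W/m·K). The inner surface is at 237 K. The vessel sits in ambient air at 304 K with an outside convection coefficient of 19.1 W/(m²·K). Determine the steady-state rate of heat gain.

Radial (spherical) resistances in series:
R_stainless steel shell = (1/2.25 − 1/2.262)/(4π×14.2) = 1.321×10^-5 K/W
R_polyurethane foam = (1/2.262 − 1/2.367)/(4π×0.0265) = 0.05889 K/W
R_glass-fibre batt = (1/2.367 − 1/2.517)/(4π×0.0375) = 0.05343 K/W
R_outer film = 1/(h·4πr_o²) = 1/(19.1×4π×2.517²) = 6.576×10^-4 K/W
R_total = 0.113 K/W
Q = ΔT/R_total = 67/0.113

Q ≈ 593 W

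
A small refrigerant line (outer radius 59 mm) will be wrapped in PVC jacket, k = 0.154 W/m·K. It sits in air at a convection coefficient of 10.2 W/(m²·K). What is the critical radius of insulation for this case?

For a cylinder r_cr = k/h = 0.154/10.2
r_cr = 15.1 mm; since the bare radius (59 mm) is above r_cr, any added insulation will reduce heat loss.

r_cr ≈ 15.1 mm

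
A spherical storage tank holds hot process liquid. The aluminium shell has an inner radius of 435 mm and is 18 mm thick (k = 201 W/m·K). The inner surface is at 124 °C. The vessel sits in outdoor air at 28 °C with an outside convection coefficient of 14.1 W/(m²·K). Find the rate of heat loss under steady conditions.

Spherical conduction: R = (1/r_in − 1/r_out)/(4πk) per layer; series-sum.
R_aluminium shell = (1/0.435 − 1/0.453)/(4π×201) = 3.616×10^-5 K/W
R_outer film = 1/(h·4πr_o²) = 1/(14.1×4π×0.453²) = 0.0275 K/W
R_total = 0.02754 K/W
Q = ΔT/R_total = 96/0.02754

Q ≈ 3490 W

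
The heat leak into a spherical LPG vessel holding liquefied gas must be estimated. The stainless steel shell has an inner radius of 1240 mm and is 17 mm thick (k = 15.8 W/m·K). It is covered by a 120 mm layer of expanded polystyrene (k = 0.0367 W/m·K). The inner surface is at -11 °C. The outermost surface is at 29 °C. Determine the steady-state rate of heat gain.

Spherical conduction: R = (1/r_in − 1/r_out)/(4πk) per layer; series-sum.
R_stainless steel shell = (1/1.24 − 1/1.257)/(4π×15.8) = 5.493×10^-5 K/W
R_expanded polystyrene = (1/1.257 − 1/1.377)/(4π×0.0367) = 0.1503 K/W
R_total = 0.1504 K/W
Q = ΔT/R_total = 40/0.1504

Q ≈ 266 W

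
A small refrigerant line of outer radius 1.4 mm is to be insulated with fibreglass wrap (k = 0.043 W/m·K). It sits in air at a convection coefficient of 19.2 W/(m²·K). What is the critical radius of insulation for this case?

For a cylinder r_cr = k/h = 0.043/19.2
r_cr = 2.24 mm; since the bare radius (1.4 mm) is below r_cr, adding a thin layer of insulation will *increase* heat loss.

r_cr ≈ 2.24 mm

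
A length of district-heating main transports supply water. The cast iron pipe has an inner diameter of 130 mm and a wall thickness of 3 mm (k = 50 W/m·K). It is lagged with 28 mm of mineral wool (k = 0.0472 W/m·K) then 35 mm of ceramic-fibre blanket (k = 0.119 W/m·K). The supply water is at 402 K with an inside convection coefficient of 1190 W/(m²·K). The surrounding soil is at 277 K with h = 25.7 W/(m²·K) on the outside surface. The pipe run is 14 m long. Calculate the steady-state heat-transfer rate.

For a radial system each layer contributes R = ln(r_out/r_in)/(2πkL); films add R = 1/(hA).
R_inner film = 1/(h_i·2πr₁L) = 1/(1190×2π×0.065×14) = 1.47×10^-4 K/W
R_cast iron pipe wall = ln(68/65)/(2π×50×14) = 1.026×10^-5 K/W
R_mineral wool = ln(96/68)/(2π×0.0472×14) = 0.08306 K/W
R_ceramic-fibre blanket = ln(131/96)/(2π×0.119×14) = 0.0297 K/W
R_outer film = 1/(h_o·2πr_oL) = 1/(25.7×2π×0.131×14) = 0.003377 K/W
R_total = 0.1163 K/W
Q = ΔT/R_total = 125/0.1163

Q ≈ 1070 W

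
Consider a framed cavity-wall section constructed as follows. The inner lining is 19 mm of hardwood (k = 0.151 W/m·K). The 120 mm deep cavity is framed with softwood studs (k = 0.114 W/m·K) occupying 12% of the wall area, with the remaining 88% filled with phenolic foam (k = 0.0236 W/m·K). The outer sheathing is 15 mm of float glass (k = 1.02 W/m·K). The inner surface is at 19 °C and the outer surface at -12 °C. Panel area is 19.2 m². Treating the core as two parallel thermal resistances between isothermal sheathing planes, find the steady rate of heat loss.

Q ≈ 164 W

Sheathing layers in series; stud and cavity paths in parallel between them.
R_inner = 0.019/(0.151×19.2) = 0.006554 K/W
R_stud  = 0.12/(0.114×0.12×19.2) = 0.4569 K/W
R_cav   = 0.12/(0.0236×0.88×19.2) = 0.3009 K/W
1/R_core = 1/R_stud + 1/R_cav → R_core = 0.1814 K/W
R_outer = 0.015/(1.02×19.2) = 7.659×10^-4 K/W
R_total = 0.1888 K/W
Q = ΔT/R_total = 31/0.1888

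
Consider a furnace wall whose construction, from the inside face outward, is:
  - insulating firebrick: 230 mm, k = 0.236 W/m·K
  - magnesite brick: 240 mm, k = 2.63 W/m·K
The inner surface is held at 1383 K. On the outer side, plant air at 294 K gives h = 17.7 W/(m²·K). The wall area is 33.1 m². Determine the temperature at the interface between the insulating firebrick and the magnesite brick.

Model the wall as resistances in series:
R_insulating firebrick = L/(kA) = 0.23/(0.236×33.1) = 0.02944 K/W
R_magnesite brick = L/(kA) = 0.24/(2.63×33.1) = 0.002757 K/W
R_outer film = 1/(h_o·A) = 1/(17.7×33.1) = 0.001707 K/W
R_total = 0.03391 K/W;  Q = ΔT/R_total = 1089/0.03391 = 32120 W
T_interface = T_inner − Q·ΣR(inner→interface) = 1383 − 32100×0.02944

T ≈ 437 K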